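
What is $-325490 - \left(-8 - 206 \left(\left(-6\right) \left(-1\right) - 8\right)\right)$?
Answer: $-325894$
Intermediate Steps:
$-325490 - \left(-8 - 206 \left(\left(-6\right) \left(-1\right) - 8\right)\right) = -325490 - \left(-8 - 206 \left(6 - 8\right)\right) = -325490 - \left(-8 - -412\right) = -325490 - \left(-8 + 412\right) = -325490 - 404 = -325894$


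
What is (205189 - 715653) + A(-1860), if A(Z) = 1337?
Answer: -509127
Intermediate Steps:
(205189 - 715653) + A(-1860) = (205189 - 715653) + 1337 = -510464 + 1337 = -509127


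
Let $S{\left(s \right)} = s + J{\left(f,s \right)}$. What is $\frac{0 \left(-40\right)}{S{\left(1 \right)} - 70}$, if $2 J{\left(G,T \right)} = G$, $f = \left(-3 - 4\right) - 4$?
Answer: $0$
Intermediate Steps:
$f = -11$ ($f = -7 - 4 = -11$)
$J{\left(G,T \right)} = \frac{G}{2}$
$S{\left(s \right)} = - \frac{11}{2} + s$ ($S{\left(s \right)} = s + \frac{1}{2} \left(-11\right) = s - \frac{11}{2} = - \frac{11}{2} + s$)
$\frac{0 \left(-40\right)}{S{\left(1 \right)} - 70} = \frac{0 \left(-40\right)}{\left(- \frac{11}{2} + 1\right) - 70} = \frac{0}{- \frac{9}{2} - 70} = \frac{0}{- \frac{149}{2}} = 0 \left(- \frac{2}{149}\right) = 0$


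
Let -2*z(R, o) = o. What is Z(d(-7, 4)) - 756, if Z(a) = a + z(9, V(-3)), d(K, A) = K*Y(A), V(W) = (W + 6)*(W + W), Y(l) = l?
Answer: -775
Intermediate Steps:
V(W) = 2*W*(6 + W) (V(W) = (6 + W)*(2*W) = 2*W*(6 + W))
z(R, o) = -o/2
d(K, A) = A*K (d(K, A) = K*A = A*K)
Z(a) = 9 + a (Z(a) = a - (-3)*(6 - 3) = a - (-3)*3 = a - 1/2*(-18) = a + 9 = 9 + a)
Z(d(-7, 4)) - 756 = (9 + 4*(-7)) - 756 = (9 - 28) - 756 = -19 - 756 = -775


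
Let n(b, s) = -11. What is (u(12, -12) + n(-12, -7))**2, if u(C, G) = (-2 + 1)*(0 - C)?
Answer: 1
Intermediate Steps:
u(C, G) = C (u(C, G) = -(-1)*C = C)
(u(12, -12) + n(-12, -7))**2 = (12 - 11)**2 = 1**2 = 1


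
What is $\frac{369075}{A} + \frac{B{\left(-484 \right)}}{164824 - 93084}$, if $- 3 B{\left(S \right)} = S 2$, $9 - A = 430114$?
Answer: $- \frac{3950798993}{4628359905} \approx -0.85361$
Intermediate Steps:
$A = -430105$ ($A = 9 - 430114 = -430105$)
$B{\left(S \right)} = - \frac{2 S}{3}$ ($B{\left(S \right)} = - \frac{S 2}{3} = - \frac{2 S}{3}$)
$\frac{369075}{A} + \frac{B{\left(-484 \right)}}{164824 - 93084} = \frac{369075}{-430105} + \frac{\left(- \frac{2}{3}\right) \left(-484\right)}{164824 - 93084} = 369075 \left(- \frac{1}{430105}\right) + \frac{968}{3 \cdot 71740} = - \frac{73815}{86021} + \frac{968}{3} \cdot \frac{1}{71740} = - \frac{73815}{86021} + \frac{242}{53805} = - \frac{3950798993}{4628359905}$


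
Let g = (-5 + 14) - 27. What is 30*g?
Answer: -540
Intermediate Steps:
g = -18 (g = 9 - 27 = -18)
30*g = 30*(-18) = -540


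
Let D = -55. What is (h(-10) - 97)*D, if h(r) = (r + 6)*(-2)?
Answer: 4895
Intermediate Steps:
h(r) = -12 - 2*r (h(r) = (6 + r)*(-2) = -12 - 2*r)
(h(-10) - 97)*D = ((-12 - 2*(-10)) - 97)*(-55) = ((-12 + 20) - 97)*(-55) = (8 - 97)*(-55) = -89*(-55) = 4895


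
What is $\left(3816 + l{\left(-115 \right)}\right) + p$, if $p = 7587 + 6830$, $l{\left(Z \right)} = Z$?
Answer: $18118$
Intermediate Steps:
$p = 14417$
$\left(3816 + l{\left(-115 \right)}\right) + p = \left(3816 - 115\right) + 14417 = 3701 + 14417 = 18118$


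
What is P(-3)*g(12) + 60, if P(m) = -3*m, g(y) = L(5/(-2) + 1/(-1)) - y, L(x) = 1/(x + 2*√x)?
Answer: -246/5 - 12*I*√14/35 ≈ -49.2 - 1.2829*I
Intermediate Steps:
g(y) = 1/(-7/2 + I*√14) - y (g(y) = 1/((5/(-2) + 1/(-1)) + 2*√(5/(-2) + 1/(-1))) - y = 1/((5*(-½) + 1*(-1)) + 2*√(5*(-½) + 1*(-1))) - y = 1/((-5/2 - 1) + 2*√(-5/2 - 1)) - y = 1/(-7/2 + 2*√(-7/2)) - y = 1/(-7/2 + 2*(I*√14/2)) - y = 1/(-7/2 + I*√14) - y)
P(-3)*g(12) + 60 = (-3*(-3))*(-2/15 - 1*12 - 4*I*√14/105) + 60 = 9*(-2/15 - 12 - 4*I*√14/105) + 60 = 9*(-182/15 - 4*I*√14/105) + 60 = (-546/5 - 12*I*√14/35) + 60 = -246/5 - 12*I*√14/35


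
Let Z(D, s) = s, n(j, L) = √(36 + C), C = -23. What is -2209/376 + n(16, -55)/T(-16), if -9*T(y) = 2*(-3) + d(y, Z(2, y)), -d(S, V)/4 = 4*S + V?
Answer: -47/8 - 9*√13/314 ≈ -5.9783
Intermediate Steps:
n(j, L) = √13 (n(j, L) = √(36 - 23) = √13)
d(S, V) = -16*S - 4*V (d(S, V) = -4*(4*S + V) = -4*(V + 4*S) = -16*S - 4*V)
T(y) = ⅔ + 20*y/9 (T(y) = -(2*(-3) + (-16*y - 4*y))/9 = -(-6 - 20*y)/9 = ⅔ + 20*y/9)
-2209/376 + n(16, -55)/T(-16) = -2209/376 + √13/(⅔ + (20/9)*(-16)) = -2209*1/376 + √13/(⅔ - 320/9) = -47/8 + √13/(-314/9) = -47/8 + √13*(-9/314) = -47/8 - 9*√13/314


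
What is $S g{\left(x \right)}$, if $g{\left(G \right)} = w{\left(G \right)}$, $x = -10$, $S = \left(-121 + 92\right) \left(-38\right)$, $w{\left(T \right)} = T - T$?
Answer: $0$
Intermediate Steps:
$w{\left(T \right)} = 0$
$S = 1102$ ($S = \left(-29\right) \left(-38\right) = 1102$)
$g{\left(G \right)} = 0$
$S g{\left(x \right)} = 1102 \cdot 0 = 0$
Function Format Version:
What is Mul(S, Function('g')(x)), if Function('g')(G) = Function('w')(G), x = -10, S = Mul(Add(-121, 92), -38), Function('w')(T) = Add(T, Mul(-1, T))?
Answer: 0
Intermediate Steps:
Function('w')(T) = 0
S = 1102 (S = Mul(-29, -38) = 1102)
Function('g')(G) = 0
Mul(S, Function('g')(x)) = Mul(1102, 0) = 0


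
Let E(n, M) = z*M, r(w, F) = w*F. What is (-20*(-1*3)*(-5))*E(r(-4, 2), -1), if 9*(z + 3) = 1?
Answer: -2600/3 ≈ -866.67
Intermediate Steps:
z = -26/9 (z = -3 + (⅑)*1 = -3 + ⅑ = -26/9 ≈ -2.8889)
r(w, F) = F*w
E(n, M) = -26*M/9
(-20*(-1*3)*(-5))*E(r(-4, 2), -1) = (-20*(-1*3)*(-5))*(-26/9*(-1)) = -(-60)*(-5)*(26/9) = -20*15*(26/9) = -300*26/9 = -2600/3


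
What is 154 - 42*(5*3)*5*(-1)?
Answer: 3304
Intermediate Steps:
154 - 42*(5*3)*5*(-1) = 154 - 42*15*5*(-1) = 154 - 3150*(-1) = 154 - 42*(-75) = 154 + 3150 = 3304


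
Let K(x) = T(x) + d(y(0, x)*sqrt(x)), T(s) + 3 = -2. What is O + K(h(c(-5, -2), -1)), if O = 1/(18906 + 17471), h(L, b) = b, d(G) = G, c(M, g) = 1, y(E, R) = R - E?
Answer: -181884/36377 - I ≈ -5.0 - 1.0*I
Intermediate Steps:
T(s) = -5 (T(s) = -3 - 2 = -5)
K(x) = -5 + x**(3/2) (K(x) = -5 + (x - 1*0)*sqrt(x) = -5 + (x + 0)*sqrt(x) = -5 + x*sqrt(x) = -5 + x**(3/2))
O = 1/36377 ≈ 2.7490e-5
O + K(h(c(-5, -2), -1)) = 1/36377 + (-5 + (-1)**(3/2)) = 1/36377 + (-5 - I) = -181884/36377 - I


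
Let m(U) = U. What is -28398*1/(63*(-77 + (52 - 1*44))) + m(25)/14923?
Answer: 141297343/21623427 ≈ 6.5345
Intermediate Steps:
-28398*1/(63*(-77 + (52 - 1*44))) + m(25)/14923 = -28398*1/(63*(-77 + (52 - 1*44))) + 25/14923 = -28398*1/(63*(-77 + (52 - 44))) + 25*(1/14923) = -28398*1/(63*(-77 + 8)) + 25/14923 = -28398/(63*(-69)) + 25/14923 = -28398/(-4347) + 25/14923 = -28398*(-1/4347) + 25/14923 = 9466/1449 + 25/14923 = 141297343/21623427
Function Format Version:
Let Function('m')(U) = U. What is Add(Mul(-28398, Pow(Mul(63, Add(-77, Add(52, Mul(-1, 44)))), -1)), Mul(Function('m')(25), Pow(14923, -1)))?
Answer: Rational(141297343, 21623427) ≈ 6.5345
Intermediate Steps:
Add(Mul(-28398, Pow(Mul(63, Add(-77, Add(52, Mul(-1, 44)))), -1)), Mul(Function('m')(25), Pow(14923, -1))) = Add(Mul(-28398, Pow(Mul(63, Add(-77, Add(52, Mul(-1, 44)))), -1)), Mul(25, Pow(14923, -1))) = Add(Mul(-28398, Pow(Mul(63, Add(-77, Add(52, -44))), -1)), Mul(25, Rational(1, 14923))) = Add(Mul(-28398, Pow(Mul(63, Add(-77, 8)), -1)), Rational(25, 14923)) = Add(Mul(-28398, Pow(Mul(63, -69), -1)), Rational(25, 14923)) = Add(Mul(-28398, Pow(-4347, -1)), Rational(25, 14923)) = Add(Mul(-28398, Rational(-1, 4347)), Rational(25, 14923)) = Add(Rational(9466, 1449), Rational(25, 14923)) = Rational(141297343, 21623427)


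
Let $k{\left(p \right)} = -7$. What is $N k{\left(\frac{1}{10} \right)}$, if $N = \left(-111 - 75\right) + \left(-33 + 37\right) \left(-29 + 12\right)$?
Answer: $1778$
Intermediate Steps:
$N = -254$ ($N = -186 + 4 \left(-17\right) = -186 - 68 = -254$)
$N k{\left(\frac{1}{10} \right)} = \left(-254\right) \left(-7\right) = 1778$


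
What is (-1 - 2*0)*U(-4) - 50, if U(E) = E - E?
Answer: -50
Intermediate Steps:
U(E) = 0
(-1 - 2*0)*U(-4) - 50 = (-1 - 2*0)*0 - 50 = (-1 + 0)*0 - 50 = -1*0 - 50 = 0 - 50 = -50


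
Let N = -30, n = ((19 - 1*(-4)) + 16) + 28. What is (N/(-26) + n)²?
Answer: 784996/169 ≈ 4644.9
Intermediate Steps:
n = 67 (n = ((19 + 4) + 16) + 28 = (23 + 16) + 28 = 39 + 28 = 67)
(N/(-26) + n)² = (-30/(-26) + 67)² = (-30*(-1/26) + 67)² = (15/13 + 67)² = (886/13)² = 784996/169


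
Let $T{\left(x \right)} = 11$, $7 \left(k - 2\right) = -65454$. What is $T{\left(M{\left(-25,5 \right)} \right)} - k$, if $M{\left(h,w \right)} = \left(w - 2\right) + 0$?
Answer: $\frac{65517}{7} \approx 9359.6$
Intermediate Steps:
$M{\left(h,w \right)} = -2 + w$ ($M{\left(h,w \right)} = \left(-2 + w\right) + 0 = -2 + w$)
$k = - \frac{65440}{7}$ ($k = 2 + \frac{1}{7} \left(-65454\right) = 2 - \frac{65454}{7} = - \frac{65440}{7} \approx -9348.6$)
$T{\left(M{\left(-25,5 \right)} \right)} - k = 11 - - \frac{65440}{7} = 11 + \frac{65440}{7} = \frac{65517}{7}$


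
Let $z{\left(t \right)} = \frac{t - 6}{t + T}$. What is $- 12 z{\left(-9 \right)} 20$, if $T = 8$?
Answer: $-3600$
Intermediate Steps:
$z{\left(t \right)} = \frac{-6 + t}{8 + t}$ ($z{\left(t \right)} = \frac{t - 6}{t + 8} = \frac{-6 + t}{8 + t}$)
$- 12 z{\left(-9 \right)} 20 = - 12 \frac{-6 - 9}{8 - 9} \cdot 20 = - 12 \frac{1}{-1} \left(-15\right) 20 = - 12 \left(\left(-1\right) \left(-15\right)\right) 20 = \left(-12\right) 15 \cdot 20 = \left(-180\right) 20 = -3600$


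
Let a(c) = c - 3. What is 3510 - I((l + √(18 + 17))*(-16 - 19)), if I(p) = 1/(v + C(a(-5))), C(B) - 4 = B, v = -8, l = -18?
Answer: 42121/12 ≈ 3510.1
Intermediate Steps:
a(c) = -3 + c
C(B) = 4 + B
I(p) = -1/12 (I(p) = 1/(-8 + (4 + (-3 - 5))) = 1/(-8 + (4 - 8)) = 1/(-8 - 4) = 1/(-12) = -1/12)
3510 - I((l + √(18 + 17))*(-16 - 19)) = 3510 - 1*(-1/12) = 3510 + 1/12 = 42121/12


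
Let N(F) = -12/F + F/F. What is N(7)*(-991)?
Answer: 4955/7 ≈ 707.86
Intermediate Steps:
N(F) = 1 - 12/F (N(F) = -12/F + 1 = 1 - 12/F)
N(7)*(-991) = ((-12 + 7)/7)*(-991) = ((1/7)*(-5))*(-991) = -5/7*(-991) = 4955/7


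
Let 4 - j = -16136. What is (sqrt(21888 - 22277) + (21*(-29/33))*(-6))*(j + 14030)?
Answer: 36747060/11 + 30170*I*sqrt(389) ≈ 3.3406e+6 + 5.9505e+5*I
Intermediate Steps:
j = 16140 (j = 4 - 1*(-16136) = 4 + 16136 = 16140)
(sqrt(21888 - 22277) + (21*(-29/33))*(-6))*(j + 14030) = (sqrt(21888 - 22277) + (21*(-29/33))*(-6))*(16140 + 14030) = (sqrt(-389) + (21*(-29*1/33))*(-6))*30170 = (I*sqrt(389) + (21*(-29/33))*(-6))*30170 = (I*sqrt(389) - 203/11*(-6))*30170 = (I*sqrt(389) + 1218/11)*30170 = (1218/11 + I*sqrt(389))*30170 = 36747060/11 + 30170*I*sqrt(389)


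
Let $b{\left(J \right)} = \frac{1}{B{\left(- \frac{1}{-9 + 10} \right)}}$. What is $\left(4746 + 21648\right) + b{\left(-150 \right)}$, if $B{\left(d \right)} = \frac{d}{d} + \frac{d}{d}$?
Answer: $\frac{52789}{2} \approx 26395.0$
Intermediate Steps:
$B{\left(d \right)} = 2$ ($B{\left(d \right)} = 1 + 1 = 2$)
$b{\left(J \right)} = \frac{1}{2}$
$\left(4746 + 21648\right) + b{\left(-150 \right)} = \left(4746 + 21648\right) + \frac{1}{2} = 26394 + \frac{1}{2} = \frac{52789}{2}$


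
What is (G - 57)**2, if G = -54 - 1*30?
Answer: 19881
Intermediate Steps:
G = -84 (G = -54 - 30 = -84)
(G - 57)**2 = (-84 - 57)**2 = (-141)**2 = 19881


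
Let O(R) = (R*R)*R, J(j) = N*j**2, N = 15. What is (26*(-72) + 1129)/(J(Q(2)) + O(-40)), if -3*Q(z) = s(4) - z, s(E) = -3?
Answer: 2229/191875 ≈ 0.011617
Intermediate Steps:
Q(z) = 1 + z/3 (Q(z) = -(-3 - z)/3 = 1 + z/3)
J(j) = 15*j**2
O(R) = R**3 (O(R) = R**2*R = R**3)
(26*(-72) + 1129)/(J(Q(2)) + O(-40)) = (26*(-72) + 1129)/(15*(1 + (1/3)*2)**2 + (-40)**3) = (-1872 + 1129)/(15*(1 + 2/3)**2 - 64000) = -743/(15*(5/3)**2 - 64000) = -743/(15*(25/9) - 64000) = -743/(125/3 - 64000) = -743/(-191875/3) = -743*(-3/191875) = 2229/191875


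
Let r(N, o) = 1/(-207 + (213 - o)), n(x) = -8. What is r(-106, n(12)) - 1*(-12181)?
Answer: 170535/14 ≈ 12181.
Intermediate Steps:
r(N, o) = 1/(6 - o)
r(-106, n(12)) - 1*(-12181) = -1/(-6 - 8) - 1*(-12181) = -1/(-14) + 12181 = -1*(-1/14) + 12181 = 1/14 + 12181 = 170535/14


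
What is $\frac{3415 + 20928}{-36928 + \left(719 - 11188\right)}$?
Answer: $- \frac{24343}{47397} \approx -0.5136$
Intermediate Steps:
$\frac{3415 + 20928}{-36928 + \left(719 - 11188\right)} = \frac{24343}{-36928 - 10469} = \frac{24343}{-47397} = 24343 \left(- \frac{1}{47397}\right) = - \frac{24343}{47397}$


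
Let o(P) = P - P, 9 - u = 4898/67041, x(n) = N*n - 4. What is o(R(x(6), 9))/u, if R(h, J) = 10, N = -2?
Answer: 0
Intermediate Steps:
x(n) = -4 - 2*n (x(n) = -2*n - 4 = -4 - 2*n)
u = 598471/67041 (u = 9 - 4898/67041 = 598471/67041 ≈ 8.9269)
o(P) = 0
o(R(x(6), 9))/u = 0/(598471/67041) = 0*(67041/598471) = 0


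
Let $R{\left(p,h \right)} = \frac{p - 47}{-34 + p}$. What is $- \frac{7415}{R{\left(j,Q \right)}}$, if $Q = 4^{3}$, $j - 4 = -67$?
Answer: $- \frac{143851}{22} \approx -6538.7$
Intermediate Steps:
$j = -63$ ($j = 4 - 67 = -63$)
$Q = 64$
$R{\left(p,h \right)} = \frac{-47 + p}{-34 + p}$
$- \frac{7415}{R{\left(j,Q \right)}} = - \frac{7415}{\frac{1}{-34 - 63} \left(-47 - 63\right)} = - \frac{7415}{\frac{1}{-97} \left(-110\right)} = - \frac{7415}{\left(- \frac{1}{97}\right) \left(-110\right)} = - \frac{7415}{\frac{110}{97}} = \left(-7415\right) \frac{97}{110} = - \frac{143851}{22}$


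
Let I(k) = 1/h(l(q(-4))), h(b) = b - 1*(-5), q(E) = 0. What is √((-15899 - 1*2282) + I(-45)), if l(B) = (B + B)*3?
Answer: 2*I*√113630/5 ≈ 134.84*I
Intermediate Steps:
l(B) = 6*B (l(B) = (2*B)*3 = 6*B)
h(b) = 5 + b (h(b) = b + 5 = 5 + b)
I(k) = ⅕ (I(k) = 1/(5 + 6*0) = 1/(5 + 0) = 1/5 = ⅕)
√((-15899 - 1*2282) + I(-45)) = √((-15899 - 1*2282) + ⅕) = √((-15899 - 2282) + ⅕) = √(-18181 + ⅕) = √(-90904/5) = 2*I*√113630/5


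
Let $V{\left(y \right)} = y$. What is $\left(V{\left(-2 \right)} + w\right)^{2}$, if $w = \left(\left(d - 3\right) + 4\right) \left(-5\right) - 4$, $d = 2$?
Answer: $441$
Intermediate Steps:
$w = -19$ ($w = \left(\left(2 - 3\right) + 4\right) \left(-5\right) - 4 = \left(-1 + 4\right) \left(-5\right) - 4 = 3 \left(-5\right) - 4 = -15 - 4 = -19$)
$\left(V{\left(-2 \right)} + w\right)^{2} = \left(-2 - 19\right)^{2} = \left(-21\right)^{2} = 441$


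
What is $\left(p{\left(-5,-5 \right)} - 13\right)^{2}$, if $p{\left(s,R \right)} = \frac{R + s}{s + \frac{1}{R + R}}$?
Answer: $\frac{316969}{2601} \approx 121.86$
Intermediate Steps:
$p{\left(s,R \right)} = \frac{R + s}{s + \frac{1}{2 R}}$
$\left(p{\left(-5,-5 \right)} - 13\right)^{2} = \left(2 \left(-5\right) \frac{1}{1 + 2 \left(-5\right) \left(-5\right)} \left(-5 - 5\right) - 13\right)^{2} = \left(2 \left(-5\right) \frac{1}{1 + 50} \left(-10\right) - 13\right)^{2} = \left(2 \left(-5\right) \frac{1}{51} \left(-10\right) - 13\right)^{2} = \left(\frac{100}{51} - 13\right)^{2} = \left(- \frac{563}{51}\right)^{2} = \frac{316969}{2601}$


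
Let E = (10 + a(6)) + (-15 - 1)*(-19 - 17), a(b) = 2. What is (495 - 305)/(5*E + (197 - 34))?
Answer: 190/3103 ≈ 0.061231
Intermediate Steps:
E = 588 (E = (10 + 2) + (-15 - 1)*(-19 - 17) = 12 - 16*(-36) = 12 + 576 = 588)
(495 - 305)/(5*E + (197 - 34)) = (495 - 305)/(5*588 + (197 - 34)) = 190/(2940 + 163) = 190/3103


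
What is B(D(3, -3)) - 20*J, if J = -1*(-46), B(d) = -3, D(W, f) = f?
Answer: -923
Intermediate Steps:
J = 46
B(D(3, -3)) - 20*J = -3 - 20*46 = -3 - 920 = -923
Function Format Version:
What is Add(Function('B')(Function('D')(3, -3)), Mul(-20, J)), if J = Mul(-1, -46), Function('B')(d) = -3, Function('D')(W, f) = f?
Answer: -923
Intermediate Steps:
J = 46
Add(Function('B')(Function('D')(3, -3)), Mul(-20, J)) = Add(-3, Mul(-20, 46)) = Add(-3, -920) = -923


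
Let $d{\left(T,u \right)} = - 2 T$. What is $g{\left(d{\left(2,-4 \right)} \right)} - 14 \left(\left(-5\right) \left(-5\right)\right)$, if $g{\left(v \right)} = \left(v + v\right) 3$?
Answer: $-374$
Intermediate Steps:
$g{\left(v \right)} = 6 v$ ($g{\left(v \right)} = 2 v 3 = 6 v$)
$g{\left(d{\left(2,-4 \right)} \right)} - 14 \left(\left(-5\right) \left(-5\right)\right) = 6 \left(\left(-2\right) 2\right) - 14 \left(\left(-5\right) \left(-5\right)\right) = 6 \left(-4\right) - 350 = -24 - 350 = -374$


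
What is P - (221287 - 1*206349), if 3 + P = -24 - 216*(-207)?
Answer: 29747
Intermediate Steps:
P = 44685 (P = -3 + (-24 - 216*(-207)) = -3 + (-24 + 44712) = -3 + 44688 = 44685)
P - (221287 - 1*206349) = 44685 - (221287 - 1*206349) = 44685 - (221287 - 206349) = 44685 - 1*14938 = 44685 - 14938 = 29747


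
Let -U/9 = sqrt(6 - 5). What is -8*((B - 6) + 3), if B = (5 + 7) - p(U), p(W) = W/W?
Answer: -64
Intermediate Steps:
U = -9 (U = -9*sqrt(6 - 5) = -9*sqrt(1) = -9*1 = -9)
p(W) = 1
B = 11 (B = (5 + 7) - 1*1 = 12 - 1 = 11)
-8*((B - 6) + 3) = -8*((11 - 6) + 3) = -8*(5 + 3) = -8*8 = -64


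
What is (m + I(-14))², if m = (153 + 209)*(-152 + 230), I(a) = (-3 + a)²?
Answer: 813675625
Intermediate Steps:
m = 28236 (m = 362*78 = 28236)
(m + I(-14))² = (28236 + (-3 - 14)²)² = (28236 + (-17)²)² = (28236 + 289)² = 28525² = 813675625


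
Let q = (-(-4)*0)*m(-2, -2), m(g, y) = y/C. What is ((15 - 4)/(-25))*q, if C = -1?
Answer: 0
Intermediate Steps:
m(g, y) = -y (m(g, y) = y/(-1) = y*(-1) = -y)
q = 0 (q = (-(-4)*0)*(-1*(-2)) = -4*0*2 = 0*2 = 0)
((15 - 4)/(-25))*q = ((15 - 4)/(-25))*0 = -1/25*11*0 = -11/25*0 = 0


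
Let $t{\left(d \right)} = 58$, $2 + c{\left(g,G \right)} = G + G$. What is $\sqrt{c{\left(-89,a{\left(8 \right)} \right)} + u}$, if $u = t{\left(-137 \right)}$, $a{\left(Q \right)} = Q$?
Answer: $6 \sqrt{2} \approx 8.4853$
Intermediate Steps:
$c{\left(g,G \right)} = -2 + 2 G$ ($c{\left(g,G \right)} = -2 + \left(G + G\right) = -2 + 2 G$)
$u = 58$
$\sqrt{c{\left(-89,a{\left(8 \right)} \right)} + u} = \sqrt{\left(-2 + 2 \cdot 8\right) + 58} = \sqrt{\left(-2 + 16\right) + 58} = \sqrt{14 + 58} = \sqrt{72} = 6 \sqrt{2}$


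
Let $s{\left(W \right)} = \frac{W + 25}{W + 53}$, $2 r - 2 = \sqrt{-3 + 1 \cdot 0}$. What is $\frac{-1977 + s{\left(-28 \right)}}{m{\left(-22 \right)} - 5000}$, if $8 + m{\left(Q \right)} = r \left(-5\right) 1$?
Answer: $\frac{330376752}{837672925} - \frac{32952 i \sqrt{3}}{167534585} \approx 0.3944 - 0.00034067 i$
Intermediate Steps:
$r = 1 + \frac{i \sqrt{3}}{2}$ ($r = 1 + \frac{\sqrt{-3 + 1 \cdot 0}}{2} = 1 + \frac{\sqrt{-3 + 0}}{2} = 1 + \frac{\sqrt{-3}}{2} = 1 + \frac{i \sqrt{3}}{2} \approx 1.0 + 0.86602 i$)
$m{\left(Q \right)} = -13 - \frac{5 i \sqrt{3}}{2}$ ($m{\left(Q \right)} = -8 + \left(1 + \frac{i \sqrt{3}}{2}\right) \left(-5\right) 1 = -8 + \left(-5 - \frac{5 i \sqrt{3}}{2}\right) 1 = -8 - \left(5 + \frac{5 i \sqrt{3}}{2}\right) = -13 - \frac{5 i \sqrt{3}}{2}$)
$s{\left(W \right)} = \frac{25 + W}{53 + W}$
$\frac{-1977 + s{\left(-28 \right)}}{m{\left(-22 \right)} - 5000} = \frac{-1977 + \frac{25 - 28}{53 - 28}}{\left(-13 - \frac{5 i \sqrt{3}}{2}\right) - 5000} = \frac{-1977 + \frac{1}{25} \left(-3\right)}{-5013 - \frac{5 i \sqrt{3}}{2}} = \frac{-1977 - \frac{3}{25}}{-5013 - \frac{5 i \sqrt{3}}{2}} = - \frac{49428}{25 \left(-5013 - \frac{5 i \sqrt{3}}{2}\right)}$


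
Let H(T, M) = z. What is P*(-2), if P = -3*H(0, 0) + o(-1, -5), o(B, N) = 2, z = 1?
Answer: 2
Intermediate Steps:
H(T, M) = 1
P = -1 (P = -3*1 + 2 = -3 + 2 = -1)
P*(-2) = -1*(-2) = 2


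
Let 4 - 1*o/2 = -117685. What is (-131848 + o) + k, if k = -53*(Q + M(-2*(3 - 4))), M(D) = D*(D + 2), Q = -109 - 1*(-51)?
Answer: 106180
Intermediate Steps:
o = 235378 (o = 8 - 2*(-117685) = 8 + 235370 = 235378)
Q = -58 (Q = -109 + 51 = -58)
M(D) = D*(2 + D)
k = 2650 (k = -53*(-58 + (-2*(3 - 4))*(2 - 2*(3 - 4))) = -53*(-58 + (-2*(-1))*(2 - 2*(-1))) = -53*(-58 + 2*(2 + 2)) = -53*(-58 + 2*4) = -53*(-58 + 8) = -53*(-50) = 2650)
(-131848 + o) + k = (-131848 + 235378) + 2650 = 103530 + 2650 = 106180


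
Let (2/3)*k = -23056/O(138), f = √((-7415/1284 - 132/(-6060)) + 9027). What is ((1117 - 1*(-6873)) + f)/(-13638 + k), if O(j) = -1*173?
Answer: -138227/232479 - 173*√948242419491345/753720165900 ≈ -0.60165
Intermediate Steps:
f = √948242419491345/324210 (f = √((-7415*1/1284 - 132*(-1/6060)) + 9027) = √((-7415/1284 + 11/505) + 9027) = √(-3730451/648420 + 9027) = √(5849556889/648420) = √948242419491345/324210 ≈ 94.980)
O(j) = -173
k = 34584/173 (k = 3*(-23056/(-173))/2 = 3*(-23056*(-1/173))/2 = (3/2)*(23056/173) = 34584/173 ≈ 199.91)
((1117 - 1*(-6873)) + f)/(-13638 + k) = ((1117 - 1*(-6873)) + √948242419491345/324210)/(-13638 + 34584/173) = ((1117 + 6873) + √948242419491345/324210)/(-2324790/173) = (7990 + √948242419491345/324210)*(-173/2324790) = -138227/232479 - 173*√948242419491345/753720165900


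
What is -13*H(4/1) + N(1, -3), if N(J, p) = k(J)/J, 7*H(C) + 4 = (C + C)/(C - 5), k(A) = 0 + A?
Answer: 163/7 ≈ 23.286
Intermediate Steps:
k(A) = A
H(C) = -4/7 + 2*C/(7*(-5 + C)) (H(C) = -4/7 + ((C + C)/(C - 5))/7 = -4/7 + ((2*C)/(-5 + C))/7 = -4/7 + (2*C/(-5 + C))/7 = -4/7 + 2*C/(7*(-5 + C)))
N(J, p) = 1 (N(J, p) = J/J = 1)
-13*H(4/1) + N(1, -3) = -26*(10 - 4/1)/(7*(-5 + 4/1)) + 1 = -26*(10 - 4)/(7*(-5 + 4*1)) + 1 = -26*(10 - 1*4)/(7*(-5 + 4)) + 1 = -26*(10 - 4)/(7*(-1)) + 1 = -26*(-1)*6/7 + 1 = -13*(-12/7) + 1 = 156/7 + 1 = 163/7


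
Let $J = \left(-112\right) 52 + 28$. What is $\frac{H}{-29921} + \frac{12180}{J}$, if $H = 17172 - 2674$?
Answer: $- \frac{5338907}{2064549} \approx -2.586$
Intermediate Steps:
$H = 14498$
$J = -5796$ ($J = -5824 + 28 = -5796$)
$\frac{H}{-29921} + \frac{12180}{J} = \frac{14498}{-29921} + \frac{12180}{-5796} = 14498 \left(- \frac{1}{29921}\right) + 12180 \left(- \frac{1}{5796}\right) = - \frac{14498}{29921} - \frac{145}{69} = - \frac{5338907}{2064549}$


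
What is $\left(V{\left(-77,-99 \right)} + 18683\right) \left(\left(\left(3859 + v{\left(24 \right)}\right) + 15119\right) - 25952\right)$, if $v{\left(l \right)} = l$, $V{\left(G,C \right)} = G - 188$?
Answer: $-128005100$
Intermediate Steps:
$V{\left(G,C \right)} = -188 + G$
$\left(V{\left(-77,-99 \right)} + 18683\right) \left(\left(\left(3859 + v{\left(24 \right)}\right) + 15119\right) - 25952\right) = \left(\left(-188 - 77\right) + 18683\right) \left(\left(\left(3859 + 24\right) + 15119\right) - 25952\right) = \left(-265 + 18683\right) \left(\left(3883 + 15119\right) - 25952\right) = 18418 \left(19002 - 25952\right) = 18418 \left(-6950\right) = -128005100$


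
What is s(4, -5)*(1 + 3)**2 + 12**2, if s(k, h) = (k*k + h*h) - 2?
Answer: 768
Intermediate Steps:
s(k, h) = -2 + h**2 + k**2 (s(k, h) = (k**2 + h**2) - 2 = (h**2 + k**2) - 2 = -2 + h**2 + k**2)
s(4, -5)*(1 + 3)**2 + 12**2 = (-2 + (-5)**2 + 4**2)*(1 + 3)**2 + 12**2 = (-2 + 25 + 16)*4**2 + 144 = 39*16 + 144 = 624 + 144 = 768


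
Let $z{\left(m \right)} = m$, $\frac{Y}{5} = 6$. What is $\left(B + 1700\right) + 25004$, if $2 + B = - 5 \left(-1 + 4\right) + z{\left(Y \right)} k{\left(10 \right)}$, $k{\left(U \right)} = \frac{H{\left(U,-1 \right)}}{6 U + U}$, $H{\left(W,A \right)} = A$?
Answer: $\frac{186806}{7} \approx 26687.0$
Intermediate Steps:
$Y = 30$ ($Y = 5 \cdot 6 = 30$)
$k{\left(U \right)} = - \frac{1}{7 U}$ ($k{\left(U \right)} = - \frac{1}{6 U + U} = - \frac{1}{7 U}$)
$B = - \frac{122}{7}$ ($B = -2 + \left(- 5 \left(-1 + 4\right) + 30 \left(- \frac{1}{7 \cdot 10}\right)\right) = -2 + \left(\left(-5\right) 3 + 30 \left(\left(- \frac{1}{7}\right) \frac{1}{10}\right)\right) = -2 + \left(-15 + 30 \left(- \frac{1}{70}\right)\right) = -2 - \frac{108}{7} = - \frac{122}{7} \approx -17.429$)
$\left(B + 1700\right) + 25004 = \left(- \frac{122}{7} + 1700\right) + 25004 = \frac{11778}{7} + 25004 = \frac{186806}{7}$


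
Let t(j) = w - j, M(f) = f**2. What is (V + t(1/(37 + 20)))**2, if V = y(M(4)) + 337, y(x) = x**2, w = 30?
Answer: 1260960100/3249 ≈ 3.8811e+5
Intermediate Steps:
t(j) = 30 - j
V = 593 (V = (4**2)**2 + 337 = 16**2 + 337 = 256 + 337 = 593)
(V + t(1/(37 + 20)))**2 = (593 + (30 - 1/(37 + 20)))**2 = (593 + (30 - 1/57))**2 = (593 + 1709/57)**2 = (35510/57)**2 = 1260960100/3249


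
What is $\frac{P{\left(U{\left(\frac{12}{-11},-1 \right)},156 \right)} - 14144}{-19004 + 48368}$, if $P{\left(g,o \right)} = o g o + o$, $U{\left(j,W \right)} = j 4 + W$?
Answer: $- \frac{397423}{80751} \approx -4.9216$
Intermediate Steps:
$U{\left(j,W \right)} = W + 4 j$ ($U{\left(j,W \right)} = 4 j + W = W + 4 j$)
$P{\left(g,o \right)} = o + g o^{2}$ ($P{\left(g,o \right)} = g o o + o = g o^{2} + o = o + g o^{2}$)
$\frac{P{\left(U{\left(\frac{12}{-11},-1 \right)},156 \right)} - 14144}{-19004 + 48368} = \frac{156 \left(1 + \left(-1 + 4 \frac{12}{-11}\right) 156\right) - 14144}{-19004 + 48368} = \frac{156 \left(1 + \left(-1 + 4 \cdot 12 \left(- \frac{1}{11}\right)\right) 156\right) - 14144}{29364} = \left(156 \left(1 + \left(-1 + 4 \left(- \frac{12}{11}\right)\right) 156\right) - 14144\right) \frac{1}{29364} = \left(156 \left(1 + \left(-1 - \frac{48}{11}\right) 156\right) - 14144\right) \frac{1}{29364} = \left(156 \left(1 - \frac{9204}{11}\right) - 14144\right) \frac{1}{29364} = \left(156 \left(- \frac{9193}{11}\right) - 14144\right) \frac{1}{29364} = \left(- \frac{1434108}{11} - 14144\right) \frac{1}{29364} = \left(- \frac{1589692}{11}\right) \frac{1}{29364} = - \frac{397423}{80751}$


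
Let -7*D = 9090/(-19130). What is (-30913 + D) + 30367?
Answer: -7310577/13391 ≈ -545.93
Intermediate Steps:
D = 909/13391 (D = -9090/(7*(-19130)) = -9090*(-1)/(7*19130) = -⅐*(-909/1913) = 909/13391 ≈ 0.067881)
(-30913 + D) + 30367 = (-30913 + 909/13391) + 30367 = -413955074/13391 + 30367 = -7310577/13391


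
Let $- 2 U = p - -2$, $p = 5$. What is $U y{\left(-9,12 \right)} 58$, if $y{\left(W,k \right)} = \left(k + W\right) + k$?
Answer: $-3045$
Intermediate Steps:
$U = - \frac{7}{2}$ ($U = - \frac{5 - -2}{2} = - \frac{5 + 2}{2} = \left(- \frac{1}{2}\right) 7 = - \frac{7}{2} \approx -3.5$)
$y{\left(W,k \right)} = W + 2 k$ ($y{\left(W,k \right)} = \left(W + k\right) + k = W + 2 k$)
$U y{\left(-9,12 \right)} 58 = - \frac{7 \left(-9 + 2 \cdot 12\right)}{2} \cdot 58 = - \frac{7 \left(-9 + 24\right)}{2} \cdot 58 = \left(- \frac{7}{2}\right) 15 \cdot 58 = \left(- \frac{105}{2}\right) 58 = -3045$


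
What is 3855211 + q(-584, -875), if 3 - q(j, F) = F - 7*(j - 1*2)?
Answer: 3851987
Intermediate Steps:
q(j, F) = -11 - F + 7*j (q(j, F) = 3 - (F - 7*(j - 1*2)) = 3 - (F - 7*(j - 2)) = 3 - (F - 7*(-2 + j)) = 3 - (F + (14 - 7*j)) = 3 - (14 + F - 7*j) = 3 + (-14 - F + 7*j) = -11 - F + 7*j)
3855211 + q(-584, -875) = 3855211 + (-11 - 1*(-875) + 7*(-584)) = 3855211 + (-11 + 875 - 4088) = 3855211 - 3224 = 3851987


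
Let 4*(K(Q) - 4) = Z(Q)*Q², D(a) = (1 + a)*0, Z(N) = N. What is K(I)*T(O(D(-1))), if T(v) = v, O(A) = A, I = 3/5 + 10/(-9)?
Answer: 0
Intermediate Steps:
D(a) = 0
I = -23/45 (I = 3*(⅕) + 10*(-⅑) = ⅗ - 10/9 = -23/45 ≈ -0.51111)
K(Q) = 4 + Q³/4 (K(Q) = 4 + (Q*Q²)/4 = 4 + Q³/4)
K(I)*T(O(D(-1))) = (4 + (-23/45)³/4)*0 = (4 + (¼)*(-12167/91125))*0 = (4 - 12167/364500)*0 = (1445833/364500)*0 = 0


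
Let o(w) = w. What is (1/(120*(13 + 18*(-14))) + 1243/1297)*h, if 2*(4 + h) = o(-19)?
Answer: -320831487/24798640 ≈ -12.937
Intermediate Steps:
h = -27/2 (h = -4 + (1/2)*(-19) = -4 - 19/2 = -27/2 ≈ -13.500)
(1/(120*(13 + 18*(-14))) + 1243/1297)*h = (1/(120*(13 + 18*(-14))) + 1243/1297)*(-27/2) = (1/(120*(13 - 252)) + 1243*(1/1297))*(-27/2) = ((1/120)/(-239) + 1243/1297)*(-27/2) = ((1/120)*(-1/239) + 1243/1297)*(-27/2) = (-1/28680 + 1243/1297)*(-27/2) = (35647943/37197960)*(-27/2) = -320831487/24798640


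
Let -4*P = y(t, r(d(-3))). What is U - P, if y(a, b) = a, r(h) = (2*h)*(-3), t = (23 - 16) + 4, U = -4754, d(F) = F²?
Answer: -19005/4 ≈ -4751.3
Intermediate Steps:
t = 11 (t = 7 + 4 = 11)
r(h) = -6*h
P = -11/4 (P = -¼*11 = -11/4 ≈ -2.7500)
U - P = -4754 - 1*(-11/4) = -4754 + 11/4 = -19005/4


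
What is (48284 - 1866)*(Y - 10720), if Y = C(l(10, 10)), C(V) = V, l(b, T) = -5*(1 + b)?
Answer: -500153950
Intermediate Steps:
l(b, T) = -5 - 5*b
Y = -55 (Y = -5 - 5*10 = -5 - 50 = -55)
(48284 - 1866)*(Y - 10720) = (48284 - 1866)*(-55 - 10720) = 46418*(-10775) = -500153950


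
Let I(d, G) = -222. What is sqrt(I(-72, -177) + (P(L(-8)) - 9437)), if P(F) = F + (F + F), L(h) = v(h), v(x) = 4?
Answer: I*sqrt(9647) ≈ 98.219*I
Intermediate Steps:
L(h) = 4
P(F) = 3*F (P(F) = F + 2*F = 3*F)
sqrt(I(-72, -177) + (P(L(-8)) - 9437)) = sqrt(-222 + (3*4 - 9437)) = sqrt(-222 + (12 - 9437)) = sqrt(-222 - 9425) = sqrt(-9647) = I*sqrt(9647)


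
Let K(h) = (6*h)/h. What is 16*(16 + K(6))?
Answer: 352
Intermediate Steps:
K(h) = 6
16*(16 + K(6)) = 16*(16 + 6) = 16*22 = 352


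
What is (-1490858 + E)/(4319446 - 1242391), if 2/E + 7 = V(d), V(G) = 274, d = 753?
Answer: -398059084/821573685 ≈ -0.48451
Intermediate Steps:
E = 2/267 (E = 2/(-7 + 274) = 2/267 ≈ 0.0074906)
(-1490858 + E)/(4319446 - 1242391) = (-1490858 + 2/267)/(4319446 - 1242391) = -398059084/267/3077055 = -398059084/267*1/3077055 = -398059084/821573685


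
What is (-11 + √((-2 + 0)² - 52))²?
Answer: 73 - 88*I*√3 ≈ 73.0 - 152.42*I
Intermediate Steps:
(-11 + √((-2 + 0)² - 52))² = (-11 + √((-2)² - 52))² = (-11 + √(4 - 52))² = (-11 + √(-48))² = (-11 + 4*I*√3)²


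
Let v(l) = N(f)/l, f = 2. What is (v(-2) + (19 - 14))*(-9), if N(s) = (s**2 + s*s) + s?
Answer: 0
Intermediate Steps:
N(s) = s + 2*s**2 (N(s) = (s**2 + s**2) + s = 2*s**2 + s = s + 2*s**2)
v(l) = 10/l (v(l) = (2*(1 + 2*2))/l = (2*(1 + 4))/l = (2*5)/l = 10/l)
(v(-2) + (19 - 14))*(-9) = (10/(-2) + (19 - 14))*(-9) = (10*(-1/2) + 5)*(-9) = (-5 + 5)*(-9) = 0*(-9) = 0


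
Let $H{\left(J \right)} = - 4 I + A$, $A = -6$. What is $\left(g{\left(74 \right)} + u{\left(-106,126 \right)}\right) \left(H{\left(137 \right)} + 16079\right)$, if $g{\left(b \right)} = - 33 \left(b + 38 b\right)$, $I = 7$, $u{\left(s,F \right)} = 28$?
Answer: $-1527644450$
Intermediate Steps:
$H{\left(J \right)} = -34$ ($H{\left(J \right)} = \left(-4\right) 7 - 6 = -28 - 6 = -34$)
$g{\left(b \right)} = - 1287 b$ ($g{\left(b \right)} = - 33 \cdot 39 b = - 1287 b$)
$\left(g{\left(74 \right)} + u{\left(-106,126 \right)}\right) \left(H{\left(137 \right)} + 16079\right) = \left(\left(-1287\right) 74 + 28\right) \left(-34 + 16079\right) = \left(-95238 + 28\right) 16045 = \left(-95210\right) 16045 = -1527644450$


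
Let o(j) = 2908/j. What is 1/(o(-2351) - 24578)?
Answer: -2351/57785786 ≈ -4.0685e-5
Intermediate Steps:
1/(o(-2351) - 24578) = 1/(2908/(-2351) - 24578) = 1/(2908*(-1/2351) - 24578) = 1/(-2908/2351 - 24578) = 1/(-57785786/2351) = -2351/57785786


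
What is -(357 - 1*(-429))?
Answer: -786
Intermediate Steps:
-(357 - 1*(-429)) = -(357 + 429) = -1*786 = -786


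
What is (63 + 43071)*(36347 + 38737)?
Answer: 3238673256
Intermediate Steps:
(63 + 43071)*(36347 + 38737) = 43134*75084 = 3238673256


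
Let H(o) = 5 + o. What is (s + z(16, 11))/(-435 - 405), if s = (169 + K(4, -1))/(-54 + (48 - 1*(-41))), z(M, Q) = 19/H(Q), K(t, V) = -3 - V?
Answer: -3337/470400 ≈ -0.0070940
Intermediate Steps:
z(M, Q) = 19/(5 + Q)
s = 167/35 (s = (169 + (-3 - 1*(-1)))/(-54 + (48 - 1*(-41))) = (169 + (-3 + 1))/(-54 + (48 + 41)) = (169 - 2)/(-54 + 89) = 167/35 ≈ 4.7714)
(s + z(16, 11))/(-435 - 405) = (167/35 + 19/(5 + 11))/(-435 - 405) = (167/35 + 19/16)/(-840) = (167/35 + 19*(1/16))*(-1/840) = (167/35 + 19/16)*(-1/840) = (3337/560)*(-1/840) = -3337/470400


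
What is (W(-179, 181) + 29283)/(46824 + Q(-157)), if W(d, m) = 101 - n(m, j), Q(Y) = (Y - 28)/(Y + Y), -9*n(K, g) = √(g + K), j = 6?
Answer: 9226576/14702921 + 314*√187/132326289 ≈ 0.62757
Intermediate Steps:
n(K, g) = -√(K + g)/9 (n(K, g) = -√(g + K)/9 = -√(K + g)/9)
Q(Y) = (-28 + Y)/(2*Y) (Q(Y) = (-28 + Y)/((2*Y)) = (-28 + Y)*(1/(2*Y)) = (-28 + Y)/(2*Y))
W(d, m) = 101 + √(6 + m)/9 (W(d, m) = 101 - (-1)*√(m + 6)/9 = 101 - (-1)*√(6 + m)/9 = 101 + √(6 + m)/9)
(W(-179, 181) + 29283)/(46824 + Q(-157)) = ((101 + √(6 + 181)/9) + 29283)/(46824 + (½)*(-28 - 157)/(-157)) = ((101 + √187/9) + 29283)/(46824 + (½)*(-1/157)*(-185)) = (29384 + √187/9)/(46824 + 185/314) = (29384 + √187/9)/(14702921/314) = (29384 + √187/9)*(314/14702921) = 9226576/14702921 + 314*√187/132326289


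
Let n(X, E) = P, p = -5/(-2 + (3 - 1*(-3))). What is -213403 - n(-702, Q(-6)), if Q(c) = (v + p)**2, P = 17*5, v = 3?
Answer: -213488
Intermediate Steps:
p = -5/4 (p = -5/(-2 + (3 + 3)) = -5/(-2 + 6) = -5/4 ≈ -1.2500)
P = 85
Q(c) = 49/16 (Q(c) = (3 - 5/4)**2 = (7/4)**2 = 49/16)
n(X, E) = 85
-213403 - n(-702, Q(-6)) = -213403 - 1*85 = -213403 - 85 = -213488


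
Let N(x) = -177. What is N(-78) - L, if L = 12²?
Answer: -321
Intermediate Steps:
L = 144
N(-78) - L = -177 - 1*144 = -177 - 144 = -321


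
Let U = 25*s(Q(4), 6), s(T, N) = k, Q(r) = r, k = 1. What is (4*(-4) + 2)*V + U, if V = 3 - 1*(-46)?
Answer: -661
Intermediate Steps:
s(T, N) = 1
V = 49 (V = 3 + 46 = 49)
U = 25 (U = 25*1 = 25)
(4*(-4) + 2)*V + U = (4*(-4) + 2)*49 + 25 = (-16 + 2)*49 + 25 = -14*49 + 25 = -686 + 25 = -661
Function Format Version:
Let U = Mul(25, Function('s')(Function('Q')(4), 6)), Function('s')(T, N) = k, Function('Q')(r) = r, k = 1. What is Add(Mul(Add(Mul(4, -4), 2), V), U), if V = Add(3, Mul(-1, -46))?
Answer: -661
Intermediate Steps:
Function('s')(T, N) = 1
V = 49 (V = Add(3, 46) = 49)
U = 25 (U = Mul(25, 1) = 25)
Add(Mul(Add(Mul(4, -4), 2), V), U) = Add(Mul(Add(Mul(4, -4), 2), 49), 25) = Add(Mul(Add(-16, 2), 49), 25) = Add(Mul(-14, 49), 25) = Add(-686, 25) = -661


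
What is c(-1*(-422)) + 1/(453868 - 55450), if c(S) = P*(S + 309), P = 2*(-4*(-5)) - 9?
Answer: 9028550299/398418 ≈ 22661.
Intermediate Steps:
P = 31 (P = 2*20 - 9 = 40 - 9 = 31)
c(S) = 9579 + 31*S (c(S) = 31*(S + 309) = 31*(309 + S) = 9579 + 31*S)
c(-1*(-422)) + 1/(453868 - 55450) = (9579 + 31*(-1*(-422))) + 1/(453868 - 55450) = (9579 + 31*422) + 1/398418 = (9579 + 13082) + 1/398418 = 22661 + 1/398418 = 9028550299/398418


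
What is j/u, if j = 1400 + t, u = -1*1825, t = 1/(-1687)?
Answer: -2361799/3078775 ≈ -0.76712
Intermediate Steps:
t = -1/1687 ≈ -0.00059277
u = -1825
j = 2361799/1687 (j = 1400 - 1/1687 = 2361799/1687 ≈ 1400.0)
j/u = (2361799/1687)/(-1825) = (2361799/1687)*(-1/1825) = -2361799/3078775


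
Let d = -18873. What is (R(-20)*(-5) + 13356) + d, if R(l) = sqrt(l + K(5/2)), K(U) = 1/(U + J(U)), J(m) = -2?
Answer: -5517 - 15*I*sqrt(2) ≈ -5517.0 - 21.213*I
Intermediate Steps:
K(U) = 1/(-2 + U) (K(U) = 1/(U - 2) = 1/(-2 + U))
R(l) = sqrt(2 + l) (R(l) = sqrt(l + 1/(-2 + 5/2)) = sqrt(l + 1/(1/2)) = sqrt(l + 2) = sqrt(2 + l))
(R(-20)*(-5) + 13356) + d = (sqrt(2 - 20)*(-5) + 13356) - 18873 = (sqrt(-18)*(-5) + 13356) - 18873 = ((3*I*sqrt(2))*(-5) + 13356) - 18873 = (-15*I*sqrt(2) + 13356) - 18873 = (13356 - 15*I*sqrt(2)) - 18873 = -5517 - 15*I*sqrt(2)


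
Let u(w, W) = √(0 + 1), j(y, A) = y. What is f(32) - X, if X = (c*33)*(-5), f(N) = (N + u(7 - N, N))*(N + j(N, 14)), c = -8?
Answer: 792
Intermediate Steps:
u(w, W) = 1 (u(w, W) = √1 = 1)
f(N) = 2*N*(1 + N) (f(N) = (N + 1)*(N + N) = (1 + N)*(2*N) = 2*N*(1 + N))
X = 1320 (X = -8*33*(-5) = -264*(-5) = 1320)
f(32) - X = 2*32*(1 + 32) - 1*1320 = 2*32*33 - 1320 = 2112 - 1320 = 792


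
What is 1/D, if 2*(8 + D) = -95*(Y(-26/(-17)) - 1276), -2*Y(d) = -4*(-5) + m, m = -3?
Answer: 4/244023 ≈ 1.6392e-5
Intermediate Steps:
Y(d) = -17/2 (Y(d) = -(-4*(-5) - 3)/2 = -(20 - 3)/2 = -½*17 = -17/2)
D = 244023/4 (D = -8 + (-95*(-17/2 - 1276))/2 = -8 + (-95*(-2569/2))/2 = -8 + (½)*(244055/2) = -8 + 244055/4 = 244023/4 ≈ 61006.)
1/D = 1/(244023/4) = 4/244023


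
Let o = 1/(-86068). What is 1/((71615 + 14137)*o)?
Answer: -21517/21438 ≈ -1.0037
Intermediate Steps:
o = -1/86068 ≈ -1.1619e-5
1/((71615 + 14137)*o) = 1/((71615 + 14137)*(-1/86068)) = -86068/85752 = (1/85752)*(-86068) = -21517/21438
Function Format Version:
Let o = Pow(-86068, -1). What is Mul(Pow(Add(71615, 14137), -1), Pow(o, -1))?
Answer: Rational(-21517, 21438) ≈ -1.0037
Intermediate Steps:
o = Rational(-1, 86068) ≈ -1.1619e-5
Mul(Pow(Add(71615, 14137), -1), Pow(o, -1)) = Mul(Pow(Add(71615, 14137), -1), Pow(Rational(-1, 86068), -1)) = Mul(Pow(85752, -1), -86068) = Mul(Rational(1, 85752), -86068) = Rational(-21517, 21438)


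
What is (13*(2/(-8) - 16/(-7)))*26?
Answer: 9633/14 ≈ 688.07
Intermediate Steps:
(13*(2/(-8) - 16/(-7)))*26 = (13*(2*(-⅛) - 16*(-⅐)))*26 = (13*(-¼ + 16/7))*26 = (13*(57/28))*26 = (741/28)*26 = 9633/14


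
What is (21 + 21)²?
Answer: 1764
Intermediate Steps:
(21 + 21)² = 42² = 1764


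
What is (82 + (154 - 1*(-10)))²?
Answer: 60516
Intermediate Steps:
(82 + (154 - 1*(-10)))² = (82 + (154 + 10))² = (82 + 164)² = 246² = 60516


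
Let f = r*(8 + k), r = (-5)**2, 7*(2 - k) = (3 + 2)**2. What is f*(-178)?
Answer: -200250/7 ≈ -28607.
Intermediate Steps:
k = -11/7 (k = 2 - (3 + 2)**2/7 = 2 - 1/7*5**2 = 2 - 1/7*25 = 2 - 25/7 = -11/7 ≈ -1.5714)
r = 25
f = 1125/7 (f = 25*(8 - 11/7) = 25*(45/7) = 1125/7 ≈ 160.71)
f*(-178) = (1125/7)*(-178) = -200250/7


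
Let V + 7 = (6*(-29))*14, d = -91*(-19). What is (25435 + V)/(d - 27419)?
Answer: -11496/12845 ≈ -0.89498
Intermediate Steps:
d = 1729
V = -2443 (V = -7 + (6*(-29))*14 = -7 - 174*14 = -7 - 2436 = -2443)
(25435 + V)/(d - 27419) = (25435 - 2443)/(1729 - 27419) = 22992/(-25690) = 22992*(-1/25690) = -11496/12845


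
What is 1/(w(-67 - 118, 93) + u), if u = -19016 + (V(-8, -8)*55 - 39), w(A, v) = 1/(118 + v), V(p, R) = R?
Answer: -211/4113444 ≈ -5.1295e-5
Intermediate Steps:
u = -19495 (u = -19016 + (-8*55 - 39) = -19016 + (-440 - 39) = -19016 - 479 = -19495)
1/(w(-67 - 118, 93) + u) = 1/(1/(118 + 93) - 19495) = 1/(1/211 - 19495) = 1/(-4113444/211) = -211/4113444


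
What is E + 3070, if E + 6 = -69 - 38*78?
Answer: 31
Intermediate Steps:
E = -3039 (E = -6 + (-69 - 38*78) = -6 + (-69 - 2964) = -6 - 3033 = -3039)
E + 3070 = -3039 + 3070 = 31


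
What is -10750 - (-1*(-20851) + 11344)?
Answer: -42945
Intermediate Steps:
-10750 - (-1*(-20851) + 11344) = -10750 - (20851 + 11344) = -10750 - 1*32195 = -10750 - 32195 = -42945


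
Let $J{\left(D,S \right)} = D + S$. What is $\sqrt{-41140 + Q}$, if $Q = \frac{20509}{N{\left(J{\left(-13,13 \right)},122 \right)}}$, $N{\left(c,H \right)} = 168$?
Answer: $\frac{i \sqrt{289422462}}{84} \approx 202.53 i$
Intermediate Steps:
$Q = \frac{20509}{168} \approx 122.08$
$\sqrt{-41140 + Q} = \sqrt{-41140 + \frac{20509}{168}} = \sqrt{- \frac{6891011}{168}} = \frac{i \sqrt{289422462}}{84}$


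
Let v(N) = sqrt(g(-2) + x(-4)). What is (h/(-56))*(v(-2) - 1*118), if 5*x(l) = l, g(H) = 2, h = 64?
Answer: 944/7 - 8*sqrt(30)/35 ≈ 133.61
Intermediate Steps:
x(l) = l/5
v(N) = sqrt(30)/5 (v(N) = sqrt(2 + (1/5)*(-4)) = sqrt(2 - 4/5) = sqrt(6/5) = sqrt(30)/5)
(h/(-56))*(v(-2) - 1*118) = (64/(-56))*(sqrt(30)/5 - 1*118) = (64*(-1/56))*(sqrt(30)/5 - 118) = -8*(-118 + sqrt(30)/5)/7 = 944/7 - 8*sqrt(30)/35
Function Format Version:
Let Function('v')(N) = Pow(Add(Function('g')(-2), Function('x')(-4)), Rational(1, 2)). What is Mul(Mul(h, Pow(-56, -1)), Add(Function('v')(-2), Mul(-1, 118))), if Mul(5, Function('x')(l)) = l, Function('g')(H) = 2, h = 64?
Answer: Add(Rational(944, 7), Mul(Rational(-8, 35), Pow(30, Rational(1, 2)))) ≈ 133.61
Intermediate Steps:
Function('x')(l) = Mul(Rational(1, 5), l)
Function('v')(N) = Mul(Rational(1, 5), Pow(30, Rational(1, 2))) (Function('v')(N) = Pow(Add(2, Mul(Rational(1, 5), -4)), Rational(1, 2)) = Pow(Add(2, Rational(-4, 5)), Rational(1, 2)) = Pow(Rational(6, 5), Rational(1, 2)) = Mul(Rational(1, 5), Pow(30, Rational(1, 2))))
Mul(Mul(h, Pow(-56, -1)), Add(Function('v')(-2), Mul(-1, 118))) = Mul(Mul(64, Pow(-56, -1)), Add(Mul(Rational(1, 5), Pow(30, Rational(1, 2))), Mul(-1, 118))) = Mul(Mul(64, Rational(-1, 56)), Add(Mul(Rational(1, 5), Pow(30, Rational(1, 2))), -118)) = Mul(Rational(-8, 7), Add(-118, Mul(Rational(1, 5), Pow(30, Rational(1, 2))))) = Add(Rational(944, 7), Mul(Rational(-8, 35), Pow(30, Rational(1, 2))))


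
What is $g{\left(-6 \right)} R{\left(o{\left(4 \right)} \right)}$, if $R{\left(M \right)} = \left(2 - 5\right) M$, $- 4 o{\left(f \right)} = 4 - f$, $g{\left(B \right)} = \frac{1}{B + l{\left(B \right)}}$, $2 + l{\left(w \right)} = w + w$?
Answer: $0$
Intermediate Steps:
$l{\left(w \right)} = -2 + 2 w$ ($l{\left(w \right)} = -2 + \left(w + w\right) = -2 + 2 w$)
$g{\left(B \right)} = \frac{1}{-2 + 3 B}$ ($g{\left(B \right)} = \frac{1}{B + \left(-2 + 2 B\right)} = \frac{1}{-2 + 3 B}$)
$o{\left(f \right)} = -1 + \frac{f}{4}$ ($o{\left(f \right)} = - \frac{4 - f}{4} = -1 + \frac{f}{4}$)
$R{\left(M \right)} = - 3 M$
$g{\left(-6 \right)} R{\left(o{\left(4 \right)} \right)} = \frac{\left(-3\right) \left(-1 + \frac{1}{4} \cdot 4\right)}{-2 + 3 \left(-6\right)} = \frac{\left(-3\right) \left(-1 + 1\right)}{-2 - 18} = \frac{\left(-3\right) 0}{-20} = \left(- \frac{1}{20}\right) 0 = 0$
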